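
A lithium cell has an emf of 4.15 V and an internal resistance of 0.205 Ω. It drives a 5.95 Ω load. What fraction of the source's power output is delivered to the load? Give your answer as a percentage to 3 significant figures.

96.7 %

η = P_load/(P_load+P_int) = I²R/(I²R+I²r) = R/(R+r) — the I² cancels for series elements.
η = R / (R + r) = 5.95 / (5.95 + 0.205) = 0.9667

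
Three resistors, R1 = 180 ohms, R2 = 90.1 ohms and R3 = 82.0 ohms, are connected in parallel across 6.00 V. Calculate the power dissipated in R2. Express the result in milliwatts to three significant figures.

400 mW

Every branch has 6.00 V across it, so for R2 the power is simply V²/R.
P_R2 = V² / R2 = (6.00)² / 90.1 Ω = 0.3996 W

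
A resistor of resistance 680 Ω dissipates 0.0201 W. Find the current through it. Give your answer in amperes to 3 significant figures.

The two known quantities fix the third via I = √(P / R).
I = √(0.0201 / 680) = 0.005437 A

0.00544 A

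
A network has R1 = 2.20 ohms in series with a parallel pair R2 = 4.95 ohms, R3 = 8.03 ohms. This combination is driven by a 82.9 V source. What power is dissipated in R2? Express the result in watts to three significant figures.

470 W

Collapse R2‖R3 to a single equivalent, reducing the network to two series elements.
R_p = (4.95×8.03)/(4.95+8.03) = 3.062 Ω
R_total = 2.20 + 3.062 = 5.262 Ω
I = V / R_total = 82.9 / 5.262 = 15.75 A
Voltage across the parallel pair: V_p = I × R_p = 15.75 × 3.062 = 48.24 V
With V_p across R2, its power is V_p²/R2.
P_R2 = (48.24)² / 4.95 = 470.2 W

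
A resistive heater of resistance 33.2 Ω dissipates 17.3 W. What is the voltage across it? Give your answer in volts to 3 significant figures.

Rearranging the power relation for the two known quantities gives V = √(P R).
V = √(17.3 × 33.2) = 23.97 V

24.0 V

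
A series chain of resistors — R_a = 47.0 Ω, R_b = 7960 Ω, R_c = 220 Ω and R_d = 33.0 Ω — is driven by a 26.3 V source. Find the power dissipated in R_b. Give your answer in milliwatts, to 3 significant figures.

In a series string the same current flows through every resistor — find that current, then P = I²R for the one we want.
R_total = 47.0 + 7960 + 220 + 33.0 = 8260 Ω
I = V / R_total = 26.3 / 8260 = 0.003184 A
P_R_b = I² × R_b = (0.003184)² × 7960 = 0.08070 W

80.7 mW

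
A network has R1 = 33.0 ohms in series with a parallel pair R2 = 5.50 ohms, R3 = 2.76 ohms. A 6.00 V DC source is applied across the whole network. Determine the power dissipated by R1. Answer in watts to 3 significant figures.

Reduce the parallel pair to R_p first; the network is then a simple series string.
R_p = (5.50×2.76)/(5.50+2.76) = 1.838 Ω
R_total = 33.0 + 1.838 = 34.84 Ω
I = V / R_total = 6.00 / 34.84 = 0.1722 A
R1 is in the main series path, so its power is I²R1.
P_R1 = (0.1722)² × 33.0 = 0.9788 W

0.979 W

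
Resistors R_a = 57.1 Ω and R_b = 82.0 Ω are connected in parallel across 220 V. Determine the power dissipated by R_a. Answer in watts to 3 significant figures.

848 W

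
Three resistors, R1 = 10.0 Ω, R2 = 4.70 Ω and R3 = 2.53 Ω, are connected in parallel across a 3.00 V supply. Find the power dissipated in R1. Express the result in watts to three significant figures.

Each parallel branch sees the full supply voltage, so P = V²/R applies directly to the target branch.
P_R1 = V² / R1 = (3.00)² / 10.0 Ω = 0.9000 W

0.900 W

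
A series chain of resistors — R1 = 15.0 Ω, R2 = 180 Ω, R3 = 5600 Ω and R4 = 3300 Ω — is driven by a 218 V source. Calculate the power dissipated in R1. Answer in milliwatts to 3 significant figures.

8.62 mW

Series elements share the same current, so find I first, then use P = I²R.
R_total = 15.0 + 180 + 5600 + 3300 = 9095 Ω
I = V / R_total = 218 / 9095 = 0.02397 A
P_R1 = I² × R1 = (0.02397)² × 15.0 = 0.008618 W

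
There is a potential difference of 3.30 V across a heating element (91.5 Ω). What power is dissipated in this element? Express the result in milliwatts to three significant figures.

119 mW

With V across and R both known, P = V²/R gives the dissipation directly.
P = (3.30 V)² / 91.5 Ω = 0.1190 W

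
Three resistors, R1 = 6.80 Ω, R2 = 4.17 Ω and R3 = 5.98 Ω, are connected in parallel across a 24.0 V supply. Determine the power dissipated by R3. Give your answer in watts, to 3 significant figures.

96.3 W

The supply voltage appears across each parallel branch — just use P = V²/R3.
P_R3 = V² / R3 = (24.0)² / 5.98 Ω = 96.32 W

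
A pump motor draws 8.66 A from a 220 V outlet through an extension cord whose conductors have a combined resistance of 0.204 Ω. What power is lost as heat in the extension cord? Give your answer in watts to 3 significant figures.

The extension cord and load are in series, so the same current flows in both; the loss is I²R_line.
The extension cord carries the full 8.66 A.
P_line = I² R_line = (8.660)² × 0.204 = 15.30 W

15.3 W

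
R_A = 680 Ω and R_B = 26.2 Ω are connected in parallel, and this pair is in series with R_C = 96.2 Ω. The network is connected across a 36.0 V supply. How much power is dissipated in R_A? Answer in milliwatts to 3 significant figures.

Collapse the R_A‖R_B pair into one equivalent R_p; then R_p and R_C form a series string.
R_p = (680×26.2)/(680+26.2) = 25.23 Ω
R_total = R_p + 96.2 = 25.23 + 96.2 = 121.4 Ω
I = V / R_total = 36.0 / 121.4 = 0.2965 A
Voltage across the parallel pair: V_p = I × R_p = 0.2965 × 25.23 = 7.479 V
R_A has V_p across it, so P = V_p²/R_A.
P_R_A = (7.479)² / 680 = 0.08227 W

82.3 mW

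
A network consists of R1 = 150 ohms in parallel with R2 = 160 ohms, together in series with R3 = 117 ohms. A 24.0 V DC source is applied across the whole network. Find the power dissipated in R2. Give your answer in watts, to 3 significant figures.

First find R_p for the parallel pair, then treat R_p + R3 as a series loop.
R_p = (150×160)/(150+160) = 77.42 Ω
R_total = R_p + 117 = 77.42 + 117 = 194.4 Ω
I = V / R_total = 24.0 / 194.4 = 0.1234 A
Voltage across the parallel pair: V_p = I × R_p = 0.1234 × 77.42 = 9.557 V
R2 sits across V_p; its power is V_p²/R.
P_R2 = (9.557)² / 160 = 0.5709 W

0.571 W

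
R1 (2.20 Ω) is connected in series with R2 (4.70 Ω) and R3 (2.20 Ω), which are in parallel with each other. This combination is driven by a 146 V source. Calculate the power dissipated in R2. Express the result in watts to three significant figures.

First combine the parallel branches into one equivalent R_p, then R1 + R_p is a series pair.
R_p = (4.70×2.20)/(4.70+2.20) = 1.499 Ω
R_total = 2.20 + 1.499 = 3.699 Ω
I = V / R_total = 146 / 3.699 = 39.47 A
Voltage across the parallel pair: V_p = I × R_p = 39.47 × 1.499 = 59.16 V
R2 is across V_p, so use P = V²/R for that branch.
P_R2 = (59.16)² / 4.70 = 744.5 W

745 W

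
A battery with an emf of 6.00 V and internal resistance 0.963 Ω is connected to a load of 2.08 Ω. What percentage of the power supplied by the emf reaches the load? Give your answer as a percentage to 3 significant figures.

68.4 %

Efficiency is P_load / P_total. With a series r and R sharing the same I, P = I²R for each, so η = R/(R+r).
η = R / (R + r) = 2.08 / (2.08 + 0.963) = 0.6835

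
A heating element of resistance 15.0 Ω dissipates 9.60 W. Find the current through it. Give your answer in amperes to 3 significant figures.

0.800 A

From P = V I = I²R = V²/R, with the two given quantities we get I = √(P / R).
I = √(9.60 / 15.0) = 0.8000 A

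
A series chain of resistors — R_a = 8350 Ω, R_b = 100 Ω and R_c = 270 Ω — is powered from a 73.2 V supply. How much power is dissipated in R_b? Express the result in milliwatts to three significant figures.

7.05 mW

In a series string the same current flows through every resistor — find that current, then P = I²R for the one we want.
R_total = 8350 + 100 + 270 = 8720 Ω
I = V / R_total = 73.2 / 8720 = 0.008394 A
P_R_b = I² × R_b = (0.008394)² × 100 = 0.007047 W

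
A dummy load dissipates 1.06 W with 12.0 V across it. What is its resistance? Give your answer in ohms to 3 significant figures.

136 Ω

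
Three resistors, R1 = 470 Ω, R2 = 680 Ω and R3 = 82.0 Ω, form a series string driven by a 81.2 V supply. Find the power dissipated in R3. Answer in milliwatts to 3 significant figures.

Series elements share the same current, so find I first, then use P = I²R.
R_total = 470 + 680 + 82.0 = 1232 Ω
I = V / R_total = 81.2 / 1232 = 0.06591 A
P_R3 = I² × R3 = (0.06591)² × 82.0 = 0.3562 W

356 mW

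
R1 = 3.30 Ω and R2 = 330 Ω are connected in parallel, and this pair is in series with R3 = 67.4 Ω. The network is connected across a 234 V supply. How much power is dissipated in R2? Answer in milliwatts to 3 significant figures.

First find R_p for the parallel pair, then treat R_p + R3 as a series loop.
R_p = (3.30×330)/(3.30+330) = 3.267 Ω
R_total = R_p + 67.4 = 3.267 + 67.4 = 70.67 Ω
I = V / R_total = 234 / 70.67 = 3.311 A
Voltage across the parallel pair: V_p = I × R_p = 3.311 × 3.267 = 10.82 V
R2 sits across V_p; its power is V_p²/R.
P_R2 = (10.82)² / 330 = 0.3547 W

355 mW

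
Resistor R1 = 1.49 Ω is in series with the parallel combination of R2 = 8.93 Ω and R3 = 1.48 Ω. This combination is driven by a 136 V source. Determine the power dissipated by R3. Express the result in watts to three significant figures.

2650 W

Collapse R2‖R3 to a single equivalent, reducing the network to two series elements.
R_p = (8.93×1.48)/(8.93+1.48) = 1.270 Ω
R_total = 1.49 + 1.270 = 2.760 Ω
I = V / R_total = 136 / 2.760 = 49.28 A
Voltage across the parallel pair: V_p = I × R_p = 49.28 × 1.270 = 62.57 V
R3 is across V_p, so use P = V²/R for that branch.
P_R3 = (62.57)² / 1.48 = 2645 W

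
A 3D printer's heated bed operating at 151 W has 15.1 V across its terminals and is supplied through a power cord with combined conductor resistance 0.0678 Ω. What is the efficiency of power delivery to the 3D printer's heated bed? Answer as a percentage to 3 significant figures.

I = P / V = 151 / 15.1 = 10.00 A through the power cord.
P_line = I² R_line = (10.00)² × 0.0678 = 6.780 W
P_source = P_load + P_line = 151.0 + 6.780 = 157.8 W
η = P_load / P_source = 151.0 / 157.8 = 0.9570

95.7 %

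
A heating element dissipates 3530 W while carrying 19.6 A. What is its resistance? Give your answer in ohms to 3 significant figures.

9.19 Ω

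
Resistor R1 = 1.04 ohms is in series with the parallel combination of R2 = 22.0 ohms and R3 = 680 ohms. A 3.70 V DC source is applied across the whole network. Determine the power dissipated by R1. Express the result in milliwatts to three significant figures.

28.5 mW

Collapse R2‖R3 to a single equivalent, reducing the network to two series elements.
R_p = (22.0×680)/(22.0+680) = 21.31 Ω
R_total = 1.04 + 21.31 = 22.35 Ω
I = V / R_total = 3.70 / 22.35 = 0.1655 A
All the current flows through R1; use P = I²R.
P_R1 = (0.1655)² × 1.04 = 0.02850 W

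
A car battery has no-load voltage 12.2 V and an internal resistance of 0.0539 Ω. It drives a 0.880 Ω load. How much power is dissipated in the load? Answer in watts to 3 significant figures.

150 W

Find the circuit current first, then P = I²R for the load (series elements share I).
I = ε / (r + R) = 12.2 / (0.0539 + 0.880) = 13.06 A
P_load = I² R = (13.06)² × 0.880 = 150.2 W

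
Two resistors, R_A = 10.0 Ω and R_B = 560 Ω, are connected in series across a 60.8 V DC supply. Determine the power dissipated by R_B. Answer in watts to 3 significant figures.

The current is common to all series resistors; compute it, then apply P = I²R for the target.
R_total = 10.0 + 560 = 570.0 Ω
I = V / R_total = 60.8 / 570.0 = 0.1067 A
P_R_B = I² × R_B = (0.1067)² × 560 = 6.372 W

6.37 W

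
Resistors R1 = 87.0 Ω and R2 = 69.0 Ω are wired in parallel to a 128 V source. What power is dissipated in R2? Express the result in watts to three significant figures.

Parallel branches share the same voltage; P = V²/R gives the branch power in one step.
P_R2 = V² / R2 = (128)² / 69.0 Ω = 237.4 W

237 W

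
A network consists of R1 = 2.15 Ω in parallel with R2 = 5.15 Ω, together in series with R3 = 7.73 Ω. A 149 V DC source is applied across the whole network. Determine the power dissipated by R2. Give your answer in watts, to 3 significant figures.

First find R_p for the parallel pair, then treat R_p + R3 as a series loop.
R_p = (2.15×5.15)/(2.15+5.15) = 1.517 Ω
R_total = R_p + 7.73 = 1.517 + 7.73 = 9.247 Ω
I = V / R_total = 149 / 9.247 = 16.11 A
Voltage across the parallel pair: V_p = I × R_p = 16.11 × 1.517 = 24.44 V
R2 has V_p across it, so P = V_p²/R2.
P_R2 = (24.44)² / 5.15 = 116.0 W

116 W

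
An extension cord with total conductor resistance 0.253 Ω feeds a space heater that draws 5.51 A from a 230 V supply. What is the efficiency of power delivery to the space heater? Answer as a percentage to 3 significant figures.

99.4 %

The extension cord carries the full 5.51 A.
P_line = I² R_line = (5.510)² × 0.253 = 7.681 W
P_source = V I = 230 × 5.510 = 1267 W; P_load = 1260 W
η = P_load / P_source = 1260 / 1267 = 0.9939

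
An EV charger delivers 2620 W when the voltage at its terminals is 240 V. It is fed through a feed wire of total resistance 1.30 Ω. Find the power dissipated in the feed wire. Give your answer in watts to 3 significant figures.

The feed wire and load are in series, so the same current flows in both; the loss is I²R_line.
I = P / V = 2620 / 240 = 10.92 A through the feed wire.
P_line = I² R_line = (10.92)² × 1.30 = 154.9 W

155 W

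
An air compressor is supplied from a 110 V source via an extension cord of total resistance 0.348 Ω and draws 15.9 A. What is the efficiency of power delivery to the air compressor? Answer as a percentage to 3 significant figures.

95.0 %

The extension cord carries the full 15.9 A.
P_line = I² R_line = (15.90)² × 0.348 = 87.98 W
P_source = V I = 110 × 15.90 = 1749 W; P_load = 1661 W
η = P_load / P_source = 1661 / 1749 = 0.9497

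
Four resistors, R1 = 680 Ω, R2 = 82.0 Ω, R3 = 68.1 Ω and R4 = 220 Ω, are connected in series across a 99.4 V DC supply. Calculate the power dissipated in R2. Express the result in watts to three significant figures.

In a series string the same current flows through every resistor — find that current, then P = I²R for the one we want.
R_total = 680 + 82.0 + 68.1 + 220 = 1050 Ω
I = V / R_total = 99.4 / 1050 = 0.09466 A
P_R2 = I² × R2 = (0.09466)² × 82.0 = 0.7347 W

0.735 W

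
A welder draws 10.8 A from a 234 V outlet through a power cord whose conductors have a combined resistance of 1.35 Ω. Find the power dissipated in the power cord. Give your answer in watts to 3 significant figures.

157 W

Only the current and the line resistance are needed for the I²R loss.
The power cord carries the full 10.8 A.
P_line = I² R_line = (10.80)² × 1.35 = 157.5 W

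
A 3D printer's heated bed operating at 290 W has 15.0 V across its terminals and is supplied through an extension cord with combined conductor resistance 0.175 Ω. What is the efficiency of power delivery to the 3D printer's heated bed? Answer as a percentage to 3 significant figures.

I = P / V = 290 / 15.0 = 19.33 A through the extension cord.
P_line = I² R_line = (19.33)² × 0.175 = 65.41 W
P_source = P_load + P_line = 290.0 + 65.41 = 355.4 W
η = P_load / P_source = 290.0 / 355.4 = 0.8160

81.6 %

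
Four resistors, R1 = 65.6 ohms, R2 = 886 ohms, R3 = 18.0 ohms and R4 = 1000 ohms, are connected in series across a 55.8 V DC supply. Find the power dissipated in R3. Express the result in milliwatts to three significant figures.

In a series string the same current flows through every resistor — find that current, then P = I²R for the one we want.
R_total = 65.6 + 886 + 18.0 + 1000 = 1970 Ω
I = V / R_total = 55.8 / 1970 = 0.02833 A
P_R3 = I² × R3 = (0.02833)² × 18.0 = 0.01445 W

14.4 mW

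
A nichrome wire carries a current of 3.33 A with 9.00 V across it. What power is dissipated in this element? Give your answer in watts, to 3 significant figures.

30.0 W

Both the voltage across and the current through the element are known, so P = V I applies directly.
P = 9.00 V × 3.330 A = 29.97 W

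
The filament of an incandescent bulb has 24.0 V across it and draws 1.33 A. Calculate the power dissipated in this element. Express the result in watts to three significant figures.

31.9 W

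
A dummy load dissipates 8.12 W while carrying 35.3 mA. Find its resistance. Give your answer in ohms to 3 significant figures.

From P = V I = I²R = V²/R, with the two given quantities we get R = P / I².
R = 8.12 / (0.03530)² = 6516 Ω

6520 Ω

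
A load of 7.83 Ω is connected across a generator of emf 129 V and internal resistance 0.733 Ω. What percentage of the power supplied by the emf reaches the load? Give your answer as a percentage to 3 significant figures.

η = P_load/(P_load+P_int) = I²R/(I²R+I²r) = R/(R+r) — the I² cancels for series elements.
η = R / (R + r) = 7.83 / (7.83 + 0.733) = 0.9144

91.4 %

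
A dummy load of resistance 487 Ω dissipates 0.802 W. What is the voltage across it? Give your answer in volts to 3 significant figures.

19.8 V

Rearranging the power relation for the two known quantities gives V = √(P R).
V = √(0.802 × 487) = 19.76 V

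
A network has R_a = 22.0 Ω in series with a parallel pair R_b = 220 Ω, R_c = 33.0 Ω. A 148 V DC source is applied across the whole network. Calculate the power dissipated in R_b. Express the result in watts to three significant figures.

Replace R_b and R_c with their parallel equivalent so the circuit becomes R_a in series with R_p.
R_p = (220×33.0)/(220+33.0) = 28.70 Ω
R_total = 22.0 + 28.70 = 50.70 Ω
I = V / R_total = 148 / 50.70 = 2.919 A
Voltage across the parallel pair: V_p = I × R_p = 2.919 × 28.70 = 83.77 V
R_b is across V_p, so use P = V²/R for that branch.
P_R_b = (83.77)² / 220 = 31.90 W

31.9 W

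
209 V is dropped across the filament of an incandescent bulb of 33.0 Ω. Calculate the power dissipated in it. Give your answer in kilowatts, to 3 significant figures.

1.32 kW

We know the drop across the element and its resistance — P = V²/R, one step.
P = (209 V)² / 33.0 Ω = 1324 W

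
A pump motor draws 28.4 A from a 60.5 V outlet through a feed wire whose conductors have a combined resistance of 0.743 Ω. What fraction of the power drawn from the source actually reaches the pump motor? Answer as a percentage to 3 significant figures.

The feed wire carries the full 28.4 A.
P_line = I² R_line = (28.40)² × 0.743 = 599.3 W
P_source = V I = 60.5 × 28.40 = 1718 W; P_load = 1119 W
η = P_load / P_source = 1119 / 1718 = 0.6512

65.1 %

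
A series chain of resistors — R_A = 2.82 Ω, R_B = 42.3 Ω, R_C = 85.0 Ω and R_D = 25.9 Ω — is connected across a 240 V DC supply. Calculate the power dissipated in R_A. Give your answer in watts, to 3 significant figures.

6.67 W

Since the resistors are in series they all carry the loop current I = V/R_total; the power in any one is I²R.
R_total = 2.82 + 42.3 + 85.0 + 25.9 = 156.0 Ω
I = V / R_total = 240 / 156.0 = 1.538 A
P_R_A = I² × R_A = (1.538)² × 2.82 = 6.673 W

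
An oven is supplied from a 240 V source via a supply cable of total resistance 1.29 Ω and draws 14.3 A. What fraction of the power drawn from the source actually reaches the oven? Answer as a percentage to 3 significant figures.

92.3 %

The supply cable carries the full 14.3 A.
P_line = I² R_line = (14.30)² × 1.29 = 263.8 W
P_source = V I = 240 × 14.30 = 3432 W; P_load = 3168 W
η = P_load / P_source = 3168 / 3432 = 0.9231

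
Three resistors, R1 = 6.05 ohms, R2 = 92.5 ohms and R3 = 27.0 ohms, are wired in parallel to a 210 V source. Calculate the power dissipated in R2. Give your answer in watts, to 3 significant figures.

477 W

Parallel branches share the same voltage; P = V²/R gives the branch power in one step.
P_R2 = V² / R2 = (210)² / 92.5 Ω = 476.8 W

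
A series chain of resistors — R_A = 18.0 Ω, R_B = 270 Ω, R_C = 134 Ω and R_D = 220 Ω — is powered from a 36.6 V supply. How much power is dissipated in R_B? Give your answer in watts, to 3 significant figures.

Series elements share the same current, so find I first, then use P = I²R.
R_total = 18.0 + 270 + 134 + 220 = 642.0 Ω
I = V / R_total = 36.6 / 642.0 = 0.05701 A
P_R_B = I² × R_B = (0.05701)² × 270 = 0.8775 W

0.878 W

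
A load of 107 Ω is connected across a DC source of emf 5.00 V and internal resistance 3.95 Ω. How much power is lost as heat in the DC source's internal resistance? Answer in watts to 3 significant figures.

Internal loss is I²r, with I set by the total series resistance r+R.
I = ε / (r + R) = 5.00 / (3.95 + 107) = 0.04507 A
P_int = I² r = (0.04507)² × 3.95 = 0.008022 W

0.00802 W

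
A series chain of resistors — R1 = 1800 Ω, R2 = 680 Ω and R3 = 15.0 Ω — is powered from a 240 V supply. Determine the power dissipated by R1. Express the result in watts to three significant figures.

16.7 W

The current is common to all series resistors; compute it, then apply P = I²R for the target.
R_total = 1800 + 680 + 15.0 = 2495 Ω
I = V / R_total = 240 / 2495 = 0.09619 A
P_R1 = I² × R1 = (0.09619)² × 1800 = 16.66 W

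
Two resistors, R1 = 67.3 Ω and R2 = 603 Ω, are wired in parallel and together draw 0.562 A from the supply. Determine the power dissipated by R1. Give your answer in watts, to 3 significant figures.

Parallel branches share V, not I — compute V via R_eq, then use V²/R for the target branch.
1/R_eq = 1/67.3 + 1/603 ⇒ R_eq = 60.54 Ω
V = I_total × R_eq = 0.5620 × 60.54 = 34.03 V
P_R1 = V² / R1 = (34.03)² / 67.3 = 17.20 W

17.2 W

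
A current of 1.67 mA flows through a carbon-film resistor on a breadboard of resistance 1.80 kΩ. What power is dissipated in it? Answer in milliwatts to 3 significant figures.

5.02 mW

With I and R stated, P = I²R applies in one step.
P = (0.001670 A)² × 1800 Ω = 0.005020 W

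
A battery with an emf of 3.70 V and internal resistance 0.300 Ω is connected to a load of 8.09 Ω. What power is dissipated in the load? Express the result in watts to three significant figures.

With r and R in series, I = ε/(r+R); the load dissipates I²R.
I = ε / (r + R) = 3.70 / (0.300 + 8.09) = 0.4410 A
P_load = I² R = (0.4410)² × 8.09 = 1.573 W

1.57 W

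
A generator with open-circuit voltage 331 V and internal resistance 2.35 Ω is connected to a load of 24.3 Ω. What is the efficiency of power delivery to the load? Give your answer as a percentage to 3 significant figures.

η = P_load/(P_load+P_int) = I²R/(I²R+I²r) = R/(R+r) — the I² cancels for series elements.
η = R / (R + r) = 24.3 / (24.3 + 2.35) = 0.9118

91.2 %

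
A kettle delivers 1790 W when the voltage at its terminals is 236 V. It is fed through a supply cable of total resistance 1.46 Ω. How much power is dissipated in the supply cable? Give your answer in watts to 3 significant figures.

84.0 W

The supply cable is a series resistance carrying the load current; its dissipation is I²R_line.
I = P / V = 1790 / 236 = 7.585 A through the supply cable.
P_line = I² R_line = (7.585)² × 1.46 = 83.99 W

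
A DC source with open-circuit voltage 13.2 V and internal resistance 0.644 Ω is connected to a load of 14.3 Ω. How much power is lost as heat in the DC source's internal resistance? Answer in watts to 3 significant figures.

0.502 W

The internal resistance carries the same current as the load; P_int = I²r.
I = ε / (r + R) = 13.2 / (0.644 + 14.3) = 0.8833 A
P_int = I² r = (0.8833)² × 0.644 = 0.5025 W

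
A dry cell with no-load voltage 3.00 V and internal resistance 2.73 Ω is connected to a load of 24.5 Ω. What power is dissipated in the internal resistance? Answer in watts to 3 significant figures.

The internal resistance carries the same current as the load; P_int = I²r.
I = ε / (r + R) = 3.00 / (2.73 + 24.5) = 0.1102 A
P_int = I² r = (0.1102)² × 2.73 = 0.03314 W

0.0331 W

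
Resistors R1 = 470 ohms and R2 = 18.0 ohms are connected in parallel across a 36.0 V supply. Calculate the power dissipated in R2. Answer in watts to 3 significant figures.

72.0 W

The supply voltage appears across each parallel branch — just use P = V²/R2.
P_R2 = V² / R2 = (36.0)² / 18.0 Ω = 72.00 W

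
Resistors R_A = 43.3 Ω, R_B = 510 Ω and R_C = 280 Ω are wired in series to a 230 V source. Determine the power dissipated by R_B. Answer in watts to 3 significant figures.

38.9 W

In a series string the same current flows through every resistor — find that current, then P = I²R for the one we want.
R_total = 43.3 + 510 + 280 = 833.3 Ω
I = V / R_total = 230 / 833.3 = 0.2760 A
P_R_B = I² × R_B = (0.2760)² × 510 = 38.85 W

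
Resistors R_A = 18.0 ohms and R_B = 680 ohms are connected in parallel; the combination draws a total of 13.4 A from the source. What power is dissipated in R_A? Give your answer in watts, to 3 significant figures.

3070 W

The branches share the same voltage, but only the total current is given — find V from the equivalent resistance first.
1/R_eq = 1/18.0 + 1/680 ⇒ R_eq = 17.54 Ω
V = I_total × R_eq = 13.40 × 17.54 = 235.0 V
P_R_A = V² / R_A = (235.0)² / 18.0 = 3068 W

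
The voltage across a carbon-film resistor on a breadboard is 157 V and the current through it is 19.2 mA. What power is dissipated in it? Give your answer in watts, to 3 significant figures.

3.01 W

Since both terminal voltage and current are stated, P = V I gives the power in one step.
P = 157 V × 0.01920 A = 3.014 W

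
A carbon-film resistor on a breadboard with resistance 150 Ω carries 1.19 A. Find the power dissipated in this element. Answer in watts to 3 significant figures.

212 W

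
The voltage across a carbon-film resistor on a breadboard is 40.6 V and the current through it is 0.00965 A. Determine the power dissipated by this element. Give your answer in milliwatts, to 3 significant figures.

Both the voltage across and the current through the element are known, so P = V I applies directly.
P = 40.6 V × 0.009650 A = 0.3918 W

392 mW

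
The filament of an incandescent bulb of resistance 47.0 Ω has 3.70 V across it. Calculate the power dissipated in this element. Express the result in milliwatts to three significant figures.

We know the drop across the element and its resistance — P = V²/R, one step.
P = (3.70 V)² / 47.0 Ω = 0.2913 W

291 mW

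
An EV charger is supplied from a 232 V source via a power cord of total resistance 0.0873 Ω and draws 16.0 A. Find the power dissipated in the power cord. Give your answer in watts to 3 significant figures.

Line loss is just I²R for the cable — we know both I and R_line directly.
The power cord carries the full 16.0 A.
P_line = I² R_line = (16.00)² × 0.0873 = 22.35 W

22.3 W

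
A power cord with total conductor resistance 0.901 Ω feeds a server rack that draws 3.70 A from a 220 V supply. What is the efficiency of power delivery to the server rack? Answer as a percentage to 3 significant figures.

98.5 %

The power cord carries the full 3.70 A.
P_line = I² R_line = (3.700)² × 0.901 = 12.33 W
P_source = V I = 220 × 3.700 = 814.0 W; P_load = 801.7 W
η = P_load / P_source = 801.7 / 814.0 = 0.9848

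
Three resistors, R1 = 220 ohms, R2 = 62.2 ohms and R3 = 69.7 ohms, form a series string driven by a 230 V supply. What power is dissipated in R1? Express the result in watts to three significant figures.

94.0 W

The current is common to all series resistors; compute it, then apply P = I²R for the target.
R_total = 220 + 62.2 + 69.7 = 351.9 Ω
I = V / R_total = 230 / 351.9 = 0.6536 A
P_R1 = I² × R1 = (0.6536)² × 220 = 93.98 W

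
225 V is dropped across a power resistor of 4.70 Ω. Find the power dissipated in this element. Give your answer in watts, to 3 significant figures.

10800 W

With V across and R both known, P = V²/R gives the dissipation directly.
P = (225 V)² / 4.70 Ω = 10770 W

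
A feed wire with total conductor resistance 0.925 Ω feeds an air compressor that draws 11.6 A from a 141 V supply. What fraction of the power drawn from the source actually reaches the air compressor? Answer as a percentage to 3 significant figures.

The feed wire carries the full 11.6 A.
P_line = I² R_line = (11.60)² × 0.925 = 124.5 W
P_source = V I = 141 × 11.60 = 1636 W; P_load = 1511 W
η = P_load / P_source = 1511 / 1636 = 0.9239

92.4 %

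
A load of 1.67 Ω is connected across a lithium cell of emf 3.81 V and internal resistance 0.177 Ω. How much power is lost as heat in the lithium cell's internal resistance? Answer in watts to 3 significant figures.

0.753 W

Internal loss is I²r, with I set by the total series resistance r+R.
I = ε / (r + R) = 3.81 / (0.177 + 1.67) = 2.063 A
P_int = I² r = (2.063)² × 0.177 = 0.7532 W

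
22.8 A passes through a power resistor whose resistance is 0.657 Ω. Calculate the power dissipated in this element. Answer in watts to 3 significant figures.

Current and resistance are given, so P = I²R is the direct form.
P = (22.80 A)² × 0.657 Ω = 341.5 W

342 W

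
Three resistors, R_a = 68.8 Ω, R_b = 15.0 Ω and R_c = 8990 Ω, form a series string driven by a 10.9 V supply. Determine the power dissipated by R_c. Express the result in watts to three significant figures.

The current is common to all series resistors; compute it, then apply P = I²R for the target.
R_total = 68.8 + 15.0 + 8990 = 9074 Ω
I = V / R_total = 10.9 / 9074 = 0.001201 A
P_R_c = I² × R_c = (0.001201)² × 8990 = 0.01297 W

0.0130 W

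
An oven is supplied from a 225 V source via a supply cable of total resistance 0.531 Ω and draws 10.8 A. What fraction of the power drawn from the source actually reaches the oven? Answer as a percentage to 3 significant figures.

97.5 %

The supply cable carries the full 10.8 A.
P_line = I² R_line = (10.80)² × 0.531 = 61.94 W
P_source = V I = 225 × 10.80 = 2430 W; P_load = 2368 W
η = P_load / P_source = 2368 / 2430 = 0.9745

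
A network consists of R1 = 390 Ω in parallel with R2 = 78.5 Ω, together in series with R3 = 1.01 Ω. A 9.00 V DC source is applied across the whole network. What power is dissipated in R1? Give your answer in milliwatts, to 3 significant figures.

Collapse the R1‖R2 pair into one equivalent R_p; then R_p and R3 form a series string.
R_p = (390×78.5)/(390+78.5) = 65.35 Ω
R_total = R_p + 1.01 = 65.35 + 1.01 = 66.36 Ω
I = V / R_total = 9.00 / 66.36 = 0.1356 A
Voltage across the parallel pair: V_p = I × R_p = 0.1356 × 65.35 = 8.863 V
Use P = V²/R for R1 with V = V_p.
P_R1 = (8.863)² / 390 = 0.2014 W

201 mW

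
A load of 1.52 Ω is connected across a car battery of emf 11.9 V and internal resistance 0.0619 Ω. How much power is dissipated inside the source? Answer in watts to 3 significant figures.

The source's internal resistance is just another series element carrying I; its dissipation is I²r.
I = ε / (r + R) = 11.9 / (0.0619 + 1.52) = 7.523 A
P_int = I² r = (7.523)² × 0.0619 = 3.503 W

3.50 W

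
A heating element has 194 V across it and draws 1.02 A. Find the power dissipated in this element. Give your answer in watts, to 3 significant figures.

198 W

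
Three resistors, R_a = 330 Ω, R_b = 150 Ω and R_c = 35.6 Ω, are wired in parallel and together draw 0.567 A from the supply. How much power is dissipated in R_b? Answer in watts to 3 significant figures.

1.50 W

We need the common branch voltage; get it from I_total × R_eq, then P = V²/R for the branch.
1/R_eq = 1/330 + 1/150 + 1/35.6 ⇒ R_eq = 26.46 Ω
V = I_total × R_eq = 0.5670 × 26.46 = 15.01 V
P_R_b = V² / R_b = (15.01)² / 150 = 1.501 W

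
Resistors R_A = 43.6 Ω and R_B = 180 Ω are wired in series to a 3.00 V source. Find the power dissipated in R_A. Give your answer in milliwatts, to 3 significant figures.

7.85 mW

Series elements share the same current, so find I first, then use P = I²R.
R_total = 43.6 + 180 = 223.6 Ω
I = V / R_total = 3.00 / 223.6 = 0.01342 A
P_R_A = I² × R_A = (0.01342)² × 43.6 = 0.007848 W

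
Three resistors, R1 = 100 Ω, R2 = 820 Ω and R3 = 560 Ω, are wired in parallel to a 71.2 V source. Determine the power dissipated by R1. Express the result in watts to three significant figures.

Each parallel branch sees the full supply voltage, so P = V²/R applies directly to the target branch.
P_R1 = V² / R1 = (71.2)² / 100 Ω = 50.69 W

50.7 W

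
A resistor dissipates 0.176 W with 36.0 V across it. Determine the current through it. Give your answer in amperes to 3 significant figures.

The two known quantities fix the third via I = P / V.
I = 0.176 / 36.0 = 0.004889 A

0.00489 A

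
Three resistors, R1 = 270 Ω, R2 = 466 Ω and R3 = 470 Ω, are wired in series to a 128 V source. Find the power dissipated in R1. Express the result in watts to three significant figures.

3.04 W

In a series string the same current flows through every resistor — find that current, then P = I²R for the one we want.
R_total = 270 + 466 + 470 = 1206 Ω
I = V / R_total = 128 / 1206 = 0.1061 A
P_R1 = I² × R1 = (0.1061)² × 270 = 3.042 W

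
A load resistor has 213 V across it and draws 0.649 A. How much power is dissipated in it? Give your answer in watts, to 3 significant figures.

Both the voltage across and the current through the element are known, so P = V I applies directly.
P = 213 V × 0.6490 A = 138.2 W

138 W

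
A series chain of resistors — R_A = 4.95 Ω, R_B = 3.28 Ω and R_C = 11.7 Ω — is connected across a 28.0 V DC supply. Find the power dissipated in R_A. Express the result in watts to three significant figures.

9.77 W

The current is common to all series resistors; compute it, then apply P = I²R for the target.
R_total = 4.95 + 3.28 + 11.7 = 19.93 Ω
I = V / R_total = 28.0 / 19.93 = 1.405 A
P_R_A = I² × R_A = (1.405)² × 4.95 = 9.770 W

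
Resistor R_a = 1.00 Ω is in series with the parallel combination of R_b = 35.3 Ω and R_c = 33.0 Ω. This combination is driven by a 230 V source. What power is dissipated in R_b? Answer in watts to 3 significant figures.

Replace R_b and R_c with their parallel equivalent so the circuit becomes R_a in series with R_p.
R_p = (35.3×33.0)/(35.3+33.0) = 17.06 Ω
R_total = 1.00 + 17.06 = 18.06 Ω
I = V / R_total = 230 / 18.06 = 12.74 A
Voltage across the parallel pair: V_p = I × R_p = 12.74 × 17.06 = 217.3 V
With V_p across R_b, its power is V_p²/R_b.
P_R_b = (217.3)² / 35.3 = 1337 W

1340 W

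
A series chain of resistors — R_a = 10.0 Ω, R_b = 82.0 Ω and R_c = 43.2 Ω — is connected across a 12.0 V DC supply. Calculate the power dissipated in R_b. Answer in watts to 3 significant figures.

0.646 W

Since the resistors are in series they all carry the loop current I = V/R_total; the power in any one is I²R.
R_total = 10.0 + 82.0 + 43.2 = 135.2 Ω
I = V / R_total = 12.0 / 135.2 = 0.08876 A
P_R_b = I² × R_b = (0.08876)² × 82.0 = 0.6460 W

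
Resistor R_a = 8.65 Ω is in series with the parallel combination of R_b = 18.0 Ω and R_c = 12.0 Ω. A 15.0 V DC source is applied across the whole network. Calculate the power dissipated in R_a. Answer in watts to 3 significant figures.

7.75 W

First combine the parallel branches into one equivalent R_p, then R_a + R_p is a series pair.
R_p = (18.0×12.0)/(18.0+12.0) = 7.200 Ω
R_total = 8.65 + 7.200 = 15.85 Ω
I = V / R_total = 15.0 / 15.85 = 0.9464 A
R_a is in the main series path, so its power is I²R_a.
P_R_a = (0.9464)² × 8.65 = 7.747 W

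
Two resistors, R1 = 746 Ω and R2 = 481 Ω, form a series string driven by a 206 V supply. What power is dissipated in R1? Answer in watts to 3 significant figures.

The current is common to all series resistors; compute it, then apply P = I²R for the target.
R_total = 746 + 481 = 1227 Ω
I = V / R_total = 206 / 1227 = 0.1679 A
P_R1 = I² × R1 = (0.1679)² × 746 = 21.03 W

21.0 W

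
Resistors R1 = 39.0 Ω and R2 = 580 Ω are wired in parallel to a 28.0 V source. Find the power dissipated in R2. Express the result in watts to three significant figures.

1.35 W

The supply voltage appears across each parallel branch — just use P = V²/R2.
P_R2 = V² / R2 = (28.0)² / 580 Ω = 1.352 W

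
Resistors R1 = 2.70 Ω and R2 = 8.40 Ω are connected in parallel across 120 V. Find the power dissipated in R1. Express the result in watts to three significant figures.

5330 W

Each parallel branch sees the full supply voltage, so P = V²/R applies directly to the target branch.
P_R1 = V² / R1 = (120)² / 2.70 Ω = 5333 W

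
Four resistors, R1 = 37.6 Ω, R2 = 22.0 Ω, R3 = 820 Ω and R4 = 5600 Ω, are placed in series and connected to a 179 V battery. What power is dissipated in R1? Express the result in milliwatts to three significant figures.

28.7 mW

The current is common to all series resistors; compute it, then apply P = I²R for the target.
R_total = 37.6 + 22.0 + 820 + 5600 = 6480 Ω
I = V / R_total = 179 / 6480 = 0.02763 A
P_R1 = I² × R1 = (0.02763)² × 37.6 = 0.02869 W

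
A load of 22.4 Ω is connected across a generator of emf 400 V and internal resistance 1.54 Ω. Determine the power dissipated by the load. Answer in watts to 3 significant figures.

With r and R in series, I = ε/(r+R); the load dissipates I²R.
I = ε / (r + R) = 400 / (1.54 + 22.4) = 16.71 A
P_load = I² R = (16.71)² × 22.4 = 6253 W

6250 W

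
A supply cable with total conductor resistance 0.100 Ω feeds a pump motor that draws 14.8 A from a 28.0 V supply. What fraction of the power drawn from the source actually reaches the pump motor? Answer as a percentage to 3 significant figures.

The supply cable carries the full 14.8 A.
P_line = I² R_line = (14.80)² × 0.100 = 21.90 W
P_source = V I = 28.0 × 14.80 = 414.4 W; P_load = 392.5 W
η = P_load / P_source = 392.5 / 414.4 = 0.9471

94.7 %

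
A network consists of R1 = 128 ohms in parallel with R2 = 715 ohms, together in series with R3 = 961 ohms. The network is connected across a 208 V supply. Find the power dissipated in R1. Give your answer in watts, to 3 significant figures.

3.48 W

Reduce the parallel combination to a single R_p; the circuit then becomes R_p in series with the remaining resistor.
R_p = (128×715)/(128+715) = 108.6 Ω
R_total = R_p + 961 = 108.6 + 961 = 1070 Ω
I = V / R_total = 208 / 1070 = 0.1945 A
Voltage across the parallel pair: V_p = I × R_p = 0.1945 × 108.6 = 21.11 V
Use P = V²/R for R1 with V = V_p.
P_R1 = (21.11)² / 128 = 3.482 W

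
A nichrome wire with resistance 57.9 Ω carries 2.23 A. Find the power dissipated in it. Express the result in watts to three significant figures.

With I and R stated, P = I²R applies in one step.
P = (2.230 A)² × 57.9 Ω = 287.9 W

288 W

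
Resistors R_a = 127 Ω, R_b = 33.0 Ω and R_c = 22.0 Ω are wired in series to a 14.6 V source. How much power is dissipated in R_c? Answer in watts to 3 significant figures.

Since the resistors are in series they all carry the loop current I = V/R_total; the power in any one is I²R.
R_total = 127 + 33.0 + 22.0 = 182.0 Ω
I = V / R_total = 14.6 / 182.0 = 0.08022 A
P_R_c = I² × R_c = (0.08022)² × 22.0 = 0.1416 W

0.142 W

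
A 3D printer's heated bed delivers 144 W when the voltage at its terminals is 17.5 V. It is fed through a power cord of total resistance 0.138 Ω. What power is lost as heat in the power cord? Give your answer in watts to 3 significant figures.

9.34 W

The power cord and load are in series, so the same current flows in both; the loss is I²R_line.
I = P / V = 144 / 17.5 = 8.229 A through the power cord.
P_line = I² R_line = (8.229)² × 0.138 = 9.344 W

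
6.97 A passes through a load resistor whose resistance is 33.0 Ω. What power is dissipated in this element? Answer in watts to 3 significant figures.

1600 W

Current and resistance are given, so P = I²R is the direct form.
P = (6.970 A)² × 33.0 Ω = 1603 W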